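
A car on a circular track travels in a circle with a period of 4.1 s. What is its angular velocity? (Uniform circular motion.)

ω = 2π/T = 2π/4.1 = 1.5325 rad/s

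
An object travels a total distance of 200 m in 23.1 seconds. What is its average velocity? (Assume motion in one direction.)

v_avg = Δd / Δt = 200 / 23.1 = 8.66 m/s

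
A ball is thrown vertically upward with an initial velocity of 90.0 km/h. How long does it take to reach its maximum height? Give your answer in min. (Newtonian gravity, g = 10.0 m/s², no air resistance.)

v₀ = 90.0 km/h × 0.2777777777777778 = 25.0 m/s
t_up = v₀ / g = 25.0 / 10.0 = 2.5 s
t_up = 2.5 s / 60.0 = 0.04167 min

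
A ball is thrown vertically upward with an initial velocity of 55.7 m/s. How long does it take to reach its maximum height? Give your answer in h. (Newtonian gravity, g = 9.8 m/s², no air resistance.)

t_up = v₀ / g = 55.7 / 9.8 = 5.68367 s
t_up = 5.68367 s / 3600.0 = 0.001579 h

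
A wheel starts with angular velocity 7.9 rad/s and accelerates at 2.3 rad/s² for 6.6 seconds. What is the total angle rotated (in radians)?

θ = ω₀t + ½αt² = 7.9×6.6 + ½×2.3×6.6² = 102.23 rad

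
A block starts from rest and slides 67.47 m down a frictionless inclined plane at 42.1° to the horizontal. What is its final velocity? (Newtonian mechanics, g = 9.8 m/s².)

a = g sin(θ) = 9.8 × sin(42.1°) = 6.5702 m/s²
v = √(2ad) = √(2 × 6.5702 × 67.47) = 29.78 m/s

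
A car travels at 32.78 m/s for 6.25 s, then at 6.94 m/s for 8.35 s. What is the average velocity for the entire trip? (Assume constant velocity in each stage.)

d₁ = v₁t₁ = 32.78 × 6.25 = 204.875 m
d₂ = v₂t₂ = 6.94 × 8.35 = 57.949 m
d_total = 262.824 m, t_total = 14.6 s
v_avg = d_total/t_total = 262.824/14.6 = 18.0 m/s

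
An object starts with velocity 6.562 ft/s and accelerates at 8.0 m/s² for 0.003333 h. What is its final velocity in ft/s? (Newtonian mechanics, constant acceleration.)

v₀ = 6.562 ft/s × 0.3048 = 2.0001 m/s
t = 0.003333 h × 3600.0 = 11.9988 s
v = v₀ + a × t = 2.0001 + 8.0 × 11.9988 = 97.9905 m/s
v = 97.9905 m/s / 0.3048 = 321.5 ft/s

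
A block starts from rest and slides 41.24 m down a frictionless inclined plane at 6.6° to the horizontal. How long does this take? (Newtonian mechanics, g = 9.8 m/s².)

a = g sin(θ) = 9.8 × sin(6.6°) = 1.1264 m/s²
t = √(2d/a) = √(2 × 41.24 / 1.1264) = 8.56 s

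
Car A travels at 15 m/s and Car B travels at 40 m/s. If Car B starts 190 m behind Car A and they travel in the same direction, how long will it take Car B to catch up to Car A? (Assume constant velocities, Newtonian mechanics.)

Relative speed: v_rel = 40 - 15 = 25 m/s
Time to catch: t = d₀/v_rel = 190/25 = 7.6 s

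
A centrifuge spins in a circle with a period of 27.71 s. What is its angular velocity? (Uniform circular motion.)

ω = 2π/T = 2π/27.71 = 0.2267 rad/s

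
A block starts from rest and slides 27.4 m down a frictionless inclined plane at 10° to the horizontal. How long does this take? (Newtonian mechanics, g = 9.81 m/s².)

a = g sin(θ) = 9.81 × sin(10°) = 1.7035 m/s²
t = √(2d/a) = √(2 × 27.4 / 1.7035) = 5.67 s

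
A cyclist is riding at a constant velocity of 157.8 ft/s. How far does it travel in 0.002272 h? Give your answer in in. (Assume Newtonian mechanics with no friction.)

v = 157.8 ft/s × 0.3048 = 48.0974 m/s
t = 0.002272 h × 3600.0 = 8.1792 s
d = v × t = 48.0974 × 8.1792 = 393.398 m
d = 393.398 m / 0.0254 = 15490 in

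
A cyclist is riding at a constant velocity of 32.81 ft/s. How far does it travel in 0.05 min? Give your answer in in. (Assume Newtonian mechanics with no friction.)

v = 32.81 ft/s × 0.3048 = 10.0005 m/s
t = 0.05 min × 60.0 = 3.0 s
d = v × t = 10.0005 × 3.0 = 30.0015 m
d = 30.0015 m / 0.0254 = 1181 in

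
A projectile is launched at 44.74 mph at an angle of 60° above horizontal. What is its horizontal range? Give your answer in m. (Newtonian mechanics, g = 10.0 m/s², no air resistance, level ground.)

v₀ = 44.74 mph × 0.44704 = 20.0006 m/s
R = v₀² × sin(2θ) / g = 20.0006² × sin(2 × 60°) / 10.0 = 400.024 × 0.866025 / 10.0 = 34.64 m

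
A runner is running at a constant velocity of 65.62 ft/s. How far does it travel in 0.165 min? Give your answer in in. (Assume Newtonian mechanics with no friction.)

v = 65.62 ft/s × 0.3048 = 20.001 m/s
t = 0.165 min × 60.0 = 9.9 s
d = v × t = 20.001 × 9.9 = 198.01 m
d = 198.01 m / 0.0254 = 7796 in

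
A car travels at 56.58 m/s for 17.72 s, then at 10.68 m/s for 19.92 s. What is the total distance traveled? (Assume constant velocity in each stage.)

d₁ = v₁t₁ = 56.58 × 17.72 = 1002.5976 m
d₂ = v₂t₂ = 10.68 × 19.92 = 212.7456 m
d_total = 1002.5976 + 212.7456 = 1215.34 m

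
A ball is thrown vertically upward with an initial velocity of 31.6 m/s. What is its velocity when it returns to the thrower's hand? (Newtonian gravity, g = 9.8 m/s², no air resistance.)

By conservation of energy (no air resistance), the ball returns to the throw height with the same speed as launch, but directed downward.
|v_ground| = v₀ = 31.6 m/s
v_ground = 31.6 m/s (downward)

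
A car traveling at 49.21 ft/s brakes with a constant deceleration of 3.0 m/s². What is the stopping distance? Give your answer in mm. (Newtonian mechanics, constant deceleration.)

v₀ = 49.21 ft/s × 0.3048 = 14.9992 m/s
d = v₀² / (2a) = 14.9992² / (2 × 3.0) = 224.976 / 6.0 = 37.496 m
d = 37.496 m / 0.001 = 37500 mm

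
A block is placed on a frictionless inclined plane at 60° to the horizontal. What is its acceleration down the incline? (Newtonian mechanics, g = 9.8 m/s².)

a = g sin(θ) = 9.8 × sin(60°) = 9.8 × 0.866 = 8.49 m/s²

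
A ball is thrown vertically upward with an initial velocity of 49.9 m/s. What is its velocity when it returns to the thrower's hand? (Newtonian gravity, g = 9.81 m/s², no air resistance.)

By conservation of energy (no air resistance), the ball returns to the throw height with the same speed as launch, but directed downward.
|v_ground| = v₀ = 49.9 m/s
v_ground = 49.9 m/s (downward)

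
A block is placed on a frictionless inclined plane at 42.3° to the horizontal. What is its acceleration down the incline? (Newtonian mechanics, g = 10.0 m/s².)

a = g sin(θ) = 10.0 × sin(42.3°) = 10.0 × 0.673 = 6.73 m/s²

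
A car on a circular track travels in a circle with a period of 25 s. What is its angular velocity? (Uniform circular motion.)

ω = 2π/T = 2π/25 = 0.2513 rad/s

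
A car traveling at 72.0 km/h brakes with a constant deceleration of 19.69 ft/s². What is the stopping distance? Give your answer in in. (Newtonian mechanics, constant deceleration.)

v₀ = 72.0 km/h × 0.2777777777777778 = 20.0 m/s
a = 19.69 ft/s² × 0.3048 = 6.00151 m/s²
d = v₀² / (2a) = 20.0² / (2 × 6.00151) = 400.0 / 12.003 = 33.325 m
d = 33.325 m / 0.0254 = 1312 in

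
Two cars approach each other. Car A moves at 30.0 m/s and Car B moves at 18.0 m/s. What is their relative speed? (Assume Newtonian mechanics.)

v_rel = v_A + v_B = 30.0 + 18.0 = 48.0 m/s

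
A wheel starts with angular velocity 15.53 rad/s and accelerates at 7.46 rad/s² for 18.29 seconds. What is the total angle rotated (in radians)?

θ = ω₀t + ½αt² = 15.53×18.29 + ½×7.46×18.29² = 1531.82 rad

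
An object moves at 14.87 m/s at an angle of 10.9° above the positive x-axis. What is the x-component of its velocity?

vₓ = v cos(θ) = 14.87 × cos(10.9°) = 14.6 m/s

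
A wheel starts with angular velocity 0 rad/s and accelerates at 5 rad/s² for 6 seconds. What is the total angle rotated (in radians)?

θ = ω₀t + ½αt² = 0×6 + ½×5×6² = 90.0 rad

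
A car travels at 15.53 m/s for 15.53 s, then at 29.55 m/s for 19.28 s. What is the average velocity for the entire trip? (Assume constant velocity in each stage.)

d₁ = v₁t₁ = 15.53 × 15.53 = 241.1809 m
d₂ = v₂t₂ = 29.55 × 19.28 = 569.724 m
d_total = 810.9049 m, t_total = 34.81 s
v_avg = d_total/t_total = 810.9049/34.81 = 23.3 m/s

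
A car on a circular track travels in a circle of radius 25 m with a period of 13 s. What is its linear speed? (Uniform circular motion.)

v = 2πr/T = 2π×25/13 = 12.08 m/s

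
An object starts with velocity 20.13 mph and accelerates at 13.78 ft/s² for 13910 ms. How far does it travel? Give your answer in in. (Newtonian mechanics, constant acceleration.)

v₀ = 20.13 mph × 0.44704 = 8.99892 m/s
a = 13.78 ft/s² × 0.3048 = 4.20014 m/s²
t = 13910 ms × 0.001 = 13.91 s
d = v₀ × t + ½ × a × t² = 8.99892 × 13.91 + 0.5 × 4.20014 × 13.91² = 531.514 m
d = 531.514 m / 0.0254 = 20930 in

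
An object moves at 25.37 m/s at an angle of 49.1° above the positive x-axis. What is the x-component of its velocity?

vₓ = v cos(θ) = 25.37 × cos(49.1°) = 16.61 m/s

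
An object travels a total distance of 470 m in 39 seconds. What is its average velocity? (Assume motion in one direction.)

v_avg = Δd / Δt = 470 / 39 = 12.05 m/s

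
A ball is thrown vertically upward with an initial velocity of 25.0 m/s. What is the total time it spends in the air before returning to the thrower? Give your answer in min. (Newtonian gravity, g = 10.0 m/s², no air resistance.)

t_total = 2 × v₀ / g = 2 × 25.0 / 10.0 = 5.0 s
t_total = 5.0 s / 60.0 = 0.08333 min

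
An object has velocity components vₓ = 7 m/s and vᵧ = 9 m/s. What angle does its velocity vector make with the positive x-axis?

θ = arctan(vᵧ/vₓ) = arctan(9/7) = 52.13°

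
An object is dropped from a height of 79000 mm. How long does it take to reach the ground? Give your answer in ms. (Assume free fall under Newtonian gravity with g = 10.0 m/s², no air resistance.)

h = 79000 mm × 0.001 = 79.0 m
t = √(2h/g) = √(2 × 79.0 / 10.0) = 3.97492 s
t = 3.97492 s / 0.001 = 3975 ms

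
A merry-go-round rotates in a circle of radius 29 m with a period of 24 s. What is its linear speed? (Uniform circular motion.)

v = 2πr/T = 2π×29/24 = 7.59 m/s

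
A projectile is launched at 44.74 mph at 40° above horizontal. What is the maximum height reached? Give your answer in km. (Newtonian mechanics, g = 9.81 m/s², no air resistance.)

v₀ = 44.74 mph × 0.44704 = 20.0006 m/s
H = v₀² × sin²(θ) / (2g) = 20.0006² × sin(40°)² / (2 × 9.81) = 400.024 × 0.413176 / 19.62 = 8.42407 m
H = 8.42407 m / 1000.0 = 0.008424 km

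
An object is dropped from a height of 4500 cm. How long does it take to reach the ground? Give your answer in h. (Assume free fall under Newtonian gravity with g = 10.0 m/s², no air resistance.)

h = 4500 cm × 0.01 = 45.0 m
t = √(2h/g) = √(2 × 45.0 / 10.0) = 3.0 s
t = 3.0 s / 3600.0 = 0.0008333 h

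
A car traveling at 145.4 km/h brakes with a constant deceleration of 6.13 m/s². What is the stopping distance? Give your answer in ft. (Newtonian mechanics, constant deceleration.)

v₀ = 145.4 km/h × 0.2777777777777778 = 40.3889 m/s
d = v₀² / (2a) = 40.3889² / (2 × 6.13) = 1631.26 / 12.26 = 133.055 m
d = 133.055 m / 0.3048 = 436.5 ft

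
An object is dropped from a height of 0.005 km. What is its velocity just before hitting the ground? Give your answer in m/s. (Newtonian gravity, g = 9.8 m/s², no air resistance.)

h = 0.005 km × 1000.0 = 5.0 m
v = √(2gh) = √(2 × 9.8 × 5.0) = 9.899 m/s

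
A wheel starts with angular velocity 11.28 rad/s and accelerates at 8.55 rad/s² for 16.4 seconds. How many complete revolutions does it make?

θ = ω₀t + ½αt² = 11.28×16.4 + ½×8.55×16.4² = 1334.796 rad
Total revolutions = θ/(2π) = 1334.796/(2π) = 212.44
Complete revolutions = ⌊212.44⌋ = 212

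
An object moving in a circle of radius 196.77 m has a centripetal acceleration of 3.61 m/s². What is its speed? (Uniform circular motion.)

v = √(a_c × r) = √(3.61 × 196.77) = 26.65 m/s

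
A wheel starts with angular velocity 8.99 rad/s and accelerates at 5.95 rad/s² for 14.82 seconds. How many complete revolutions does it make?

θ = ω₀t + ½αt² = 8.99×14.82 + ½×5.95×14.82² = 786.63819 rad
Total revolutions = θ/(2π) = 786.63819/(2π) = 125.2
Complete revolutions = ⌊125.2⌋ = 125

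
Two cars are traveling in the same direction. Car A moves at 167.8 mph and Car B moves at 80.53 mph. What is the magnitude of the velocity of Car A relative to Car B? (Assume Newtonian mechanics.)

v_rel = |v_A - v_B| = |167.8 - 80.53| = 87.27 mph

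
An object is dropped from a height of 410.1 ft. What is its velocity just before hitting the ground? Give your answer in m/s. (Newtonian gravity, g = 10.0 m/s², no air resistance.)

h = 410.1 ft × 0.3048 = 124.998 m
v = √(2gh) = √(2 × 10.0 × 124.998) = 50.0 m/s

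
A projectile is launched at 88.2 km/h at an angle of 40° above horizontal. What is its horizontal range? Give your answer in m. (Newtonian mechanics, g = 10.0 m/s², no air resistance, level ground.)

v₀ = 88.2 km/h × 0.2777777777777778 = 24.5 m/s
R = v₀² × sin(2θ) / g = 24.5² × sin(2 × 40°) / 10.0 = 600.25 × 0.984808 / 10.0 = 59.11 m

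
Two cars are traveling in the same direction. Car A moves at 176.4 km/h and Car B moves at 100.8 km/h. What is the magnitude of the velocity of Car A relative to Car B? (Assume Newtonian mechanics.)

v_rel = |v_A - v_B| = |176.4 - 100.8| = 75.6 km/h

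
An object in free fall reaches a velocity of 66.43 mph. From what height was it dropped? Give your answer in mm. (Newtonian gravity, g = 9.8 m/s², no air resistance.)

v = 66.43 mph × 0.44704 = 29.6969 m/s
h = v² / (2g) = 29.6969² / (2 × 9.8) = 44.9952 m
h = 44.9952 m / 0.001 = 45000 mm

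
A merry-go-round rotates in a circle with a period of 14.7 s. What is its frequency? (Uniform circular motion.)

f = 1/T = 1/14.7 = 0.068 Hz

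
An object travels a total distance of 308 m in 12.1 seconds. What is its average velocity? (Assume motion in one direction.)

v_avg = Δd / Δt = 308 / 12.1 = 25.45 m/s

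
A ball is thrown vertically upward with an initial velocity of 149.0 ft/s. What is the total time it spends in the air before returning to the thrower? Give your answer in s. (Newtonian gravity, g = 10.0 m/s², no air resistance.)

v₀ = 149.0 ft/s × 0.3048 = 45.4152 m/s
t_total = 2 × v₀ / g = 2 × 45.4152 / 10.0 = 9.083 s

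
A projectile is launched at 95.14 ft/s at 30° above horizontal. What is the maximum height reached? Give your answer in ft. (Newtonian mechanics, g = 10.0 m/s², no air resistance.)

v₀ = 95.14 ft/s × 0.3048 = 28.9987 m/s
H = v₀² × sin²(θ) / (2g) = 28.9987² × sin(30°)² / (2 × 10.0) = 840.925 × 0.25 / 20.0 = 10.5116 m
H = 10.5116 m / 0.3048 = 34.49 ft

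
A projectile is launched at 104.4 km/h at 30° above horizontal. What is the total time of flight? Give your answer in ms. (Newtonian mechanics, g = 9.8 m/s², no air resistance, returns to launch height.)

v₀ = 104.4 km/h × 0.2777777777777778 = 29.0 m/s
T = 2 × v₀ × sin(θ) / g = 2 × 29.0 × sin(30°) / 9.8 = 2 × 29.0 × 0.5 / 9.8 = 2.95918 s
T = 2.95918 s / 0.001 = 2959 ms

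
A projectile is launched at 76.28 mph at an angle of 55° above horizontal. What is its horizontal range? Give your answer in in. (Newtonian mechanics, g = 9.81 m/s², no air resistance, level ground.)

v₀ = 76.28 mph × 0.44704 = 34.1002 m/s
R = v₀² × sin(2θ) / g = 34.1002² × sin(2 × 55°) / 9.81 = 1162.82 × 0.939693 / 9.81 = 111.386 m
R = 111.386 m / 0.0254 = 4385 in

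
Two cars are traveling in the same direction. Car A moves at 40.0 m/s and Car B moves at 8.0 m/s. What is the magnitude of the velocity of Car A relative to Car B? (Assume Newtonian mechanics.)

v_rel = |v_A - v_B| = |40.0 - 8.0| = 32.0 m/s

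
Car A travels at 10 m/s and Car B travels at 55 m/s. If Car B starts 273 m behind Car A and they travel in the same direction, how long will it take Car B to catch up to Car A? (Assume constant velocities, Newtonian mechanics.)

Relative speed: v_rel = 55 - 10 = 45 m/s
Time to catch: t = d₀/v_rel = 273/45 = 6.07 s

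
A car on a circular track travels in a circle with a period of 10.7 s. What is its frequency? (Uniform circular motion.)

f = 1/T = 1/10.7 = 0.0935 Hz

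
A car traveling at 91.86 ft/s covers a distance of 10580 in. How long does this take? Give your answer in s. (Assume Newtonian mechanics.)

d = 10580 in × 0.0254 = 268.732 m
v = 91.86 ft/s × 0.3048 = 27.9989 m/s
t = d / v = 268.732 / 27.9989 = 9.598 s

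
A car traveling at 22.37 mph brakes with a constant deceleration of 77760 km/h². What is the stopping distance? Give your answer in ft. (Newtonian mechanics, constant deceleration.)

v₀ = 22.37 mph × 0.44704 = 10.0003 m/s
a = 77760 km/h² × 7.716049382716049e-05 = 6.0 m/s²
d = v₀² / (2a) = 10.0003² / (2 × 6.0) = 100.006 / 12.0 = 8.33383 m
d = 8.33383 m / 0.3048 = 27.34 ft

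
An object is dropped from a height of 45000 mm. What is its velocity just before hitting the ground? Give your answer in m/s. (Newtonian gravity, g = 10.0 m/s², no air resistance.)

h = 45000 mm × 0.001 = 45.0 m
v = √(2gh) = √(2 × 10.0 × 45.0) = 30.0 m/s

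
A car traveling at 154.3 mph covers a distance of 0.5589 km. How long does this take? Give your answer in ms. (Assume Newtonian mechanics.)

d = 0.5589 km × 1000.0 = 558.9 m
v = 154.3 mph × 0.44704 = 68.9783 m/s
t = d / v = 558.9 / 68.9783 = 8.10255 s
t = 8.10255 s / 0.001 = 8103 ms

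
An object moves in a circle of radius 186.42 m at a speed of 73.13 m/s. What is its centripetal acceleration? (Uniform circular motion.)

a_c = v²/r = 73.13²/186.42 = 5347.9969/186.42 = 28.69 m/s²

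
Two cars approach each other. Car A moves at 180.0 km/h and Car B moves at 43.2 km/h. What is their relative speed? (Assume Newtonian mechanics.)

v_rel = v_A + v_B = 180.0 + 43.2 = 223.2 km/h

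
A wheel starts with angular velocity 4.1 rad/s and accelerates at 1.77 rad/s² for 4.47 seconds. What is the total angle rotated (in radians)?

θ = ω₀t + ½αt² = 4.1×4.47 + ½×1.77×4.47² = 36.01 rad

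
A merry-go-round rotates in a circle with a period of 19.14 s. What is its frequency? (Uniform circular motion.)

f = 1/T = 1/19.14 = 0.0522 Hz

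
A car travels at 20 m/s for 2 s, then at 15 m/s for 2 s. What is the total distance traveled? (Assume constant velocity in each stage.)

d₁ = v₁t₁ = 20 × 2 = 40 m
d₂ = v₂t₂ = 15 × 2 = 30 m
d_total = 40 + 30 = 70 m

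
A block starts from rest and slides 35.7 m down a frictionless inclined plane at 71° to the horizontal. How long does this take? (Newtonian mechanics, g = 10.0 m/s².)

a = g sin(θ) = 10.0 × sin(71°) = 9.4552 m/s²
t = √(2d/a) = √(2 × 35.7 / 9.4552) = 2.75 s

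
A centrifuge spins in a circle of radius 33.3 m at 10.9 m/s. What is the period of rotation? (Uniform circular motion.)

T = 2πr/v = 2π×33.3/10.9 = 19.2 s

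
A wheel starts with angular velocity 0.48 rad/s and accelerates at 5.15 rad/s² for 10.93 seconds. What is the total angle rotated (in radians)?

θ = ω₀t + ½αt² = 0.48×10.93 + ½×5.15×10.93² = 312.87 rad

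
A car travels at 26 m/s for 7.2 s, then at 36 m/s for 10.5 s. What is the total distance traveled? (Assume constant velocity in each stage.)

d₁ = v₁t₁ = 26 × 7.2 = 187.2 m
d₂ = v₂t₂ = 36 × 10.5 = 378.0 m
d_total = 187.2 + 378.0 = 565.2 m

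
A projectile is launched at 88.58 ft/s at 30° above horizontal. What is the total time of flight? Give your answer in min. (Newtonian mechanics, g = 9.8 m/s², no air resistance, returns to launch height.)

v₀ = 88.58 ft/s × 0.3048 = 26.9992 m/s
T = 2 × v₀ × sin(θ) / g = 2 × 26.9992 × sin(30°) / 9.8 = 2 × 26.9992 × 0.5 / 9.8 = 2.75502 s
T = 2.75502 s / 60.0 = 0.04592 min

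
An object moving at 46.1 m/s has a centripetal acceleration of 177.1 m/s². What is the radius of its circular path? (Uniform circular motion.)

r = v²/a_c = 46.1²/177.1 = 12.0 m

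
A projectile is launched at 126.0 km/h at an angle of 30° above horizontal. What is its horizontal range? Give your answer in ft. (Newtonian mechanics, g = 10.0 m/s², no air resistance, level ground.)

v₀ = 126.0 km/h × 0.2777777777777778 = 35.0 m/s
R = v₀² × sin(2θ) / g = 35.0² × sin(2 × 30°) / 10.0 = 1225.0 × 0.866025 / 10.0 = 106.088 m
R = 106.088 m / 0.3048 = 348.1 ft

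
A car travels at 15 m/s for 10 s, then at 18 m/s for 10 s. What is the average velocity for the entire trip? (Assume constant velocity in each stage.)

d₁ = v₁t₁ = 15 × 10 = 150 m
d₂ = v₂t₂ = 18 × 10 = 180 m
d_total = 330 m, t_total = 20 s
v_avg = d_total/t_total = 330/20 = 16.5 m/s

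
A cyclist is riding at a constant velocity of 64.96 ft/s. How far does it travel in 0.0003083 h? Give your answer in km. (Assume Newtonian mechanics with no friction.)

v = 64.96 ft/s × 0.3048 = 19.7998 m/s
t = 0.0003083 h × 3600.0 = 1.10988 s
d = v × t = 19.7998 × 1.10988 = 21.9754 m
d = 21.9754 m / 1000.0 = 0.02198 km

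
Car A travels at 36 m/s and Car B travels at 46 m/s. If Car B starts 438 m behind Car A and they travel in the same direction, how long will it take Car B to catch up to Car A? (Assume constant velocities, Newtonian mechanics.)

Relative speed: v_rel = 46 - 36 = 10 m/s
Time to catch: t = d₀/v_rel = 438/10 = 43.8 s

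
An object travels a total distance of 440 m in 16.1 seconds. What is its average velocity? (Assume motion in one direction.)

v_avg = Δd / Δt = 440 / 16.1 = 27.33 m/s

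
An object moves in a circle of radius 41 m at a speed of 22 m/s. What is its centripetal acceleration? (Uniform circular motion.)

a_c = v²/r = 22²/41 = 484/41 = 11.8 m/s²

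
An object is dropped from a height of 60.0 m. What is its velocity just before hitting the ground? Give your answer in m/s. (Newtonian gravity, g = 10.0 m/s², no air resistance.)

v = √(2gh) = √(2 × 10.0 × 60.0) = 34.64 m/s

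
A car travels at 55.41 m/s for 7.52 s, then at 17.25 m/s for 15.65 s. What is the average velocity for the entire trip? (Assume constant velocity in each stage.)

d₁ = v₁t₁ = 55.41 × 7.52 = 416.6832 m
d₂ = v₂t₂ = 17.25 × 15.65 = 269.9625 m
d_total = 686.6457 m, t_total = 23.17 s
v_avg = d_total/t_total = 686.6457/23.17 = 29.64 m/s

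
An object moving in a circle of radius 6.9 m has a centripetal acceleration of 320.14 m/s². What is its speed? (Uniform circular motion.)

v = √(a_c × r) = √(320.14 × 6.9) = 47.0 m/s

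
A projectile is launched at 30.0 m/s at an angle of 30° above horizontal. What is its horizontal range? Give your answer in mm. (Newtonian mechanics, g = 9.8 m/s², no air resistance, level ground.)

R = v₀² × sin(2θ) / g = 30.0² × sin(2 × 30°) / 9.8 = 900.0 × 0.866025 / 9.8 = 79.5329 m
R = 79.5329 m / 0.001 = 79530 mm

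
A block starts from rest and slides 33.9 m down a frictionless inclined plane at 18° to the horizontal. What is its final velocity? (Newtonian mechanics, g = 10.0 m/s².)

a = g sin(θ) = 10.0 × sin(18°) = 3.0902 m/s²
v = √(2ad) = √(2 × 3.0902 × 33.9) = 14.47 m/s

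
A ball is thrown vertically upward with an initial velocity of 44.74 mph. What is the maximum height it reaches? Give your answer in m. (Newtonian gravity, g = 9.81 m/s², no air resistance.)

v₀ = 44.74 mph × 0.44704 = 20.0006 m/s
h_max = v₀² / (2g) = 20.0006² / (2 × 9.81) = 400.024 / 19.62 = 20.39 m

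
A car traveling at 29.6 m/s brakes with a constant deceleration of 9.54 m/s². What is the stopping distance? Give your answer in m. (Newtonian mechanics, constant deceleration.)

d = v₀² / (2a) = 29.6² / (2 × 9.54) = 876.16 / 19.08 = 45.92 m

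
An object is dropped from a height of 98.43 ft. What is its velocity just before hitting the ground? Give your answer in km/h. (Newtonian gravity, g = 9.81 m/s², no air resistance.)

h = 98.43 ft × 0.3048 = 30.0015 m
v = √(2gh) = √(2 × 9.81 × 30.0015) = 24.2617 m/s
v = 24.2617 m/s / 0.2777777777777778 = 87.34 km/h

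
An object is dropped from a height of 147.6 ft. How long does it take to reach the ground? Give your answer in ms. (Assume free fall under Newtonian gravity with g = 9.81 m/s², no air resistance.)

h = 147.6 ft × 0.3048 = 44.9885 m
t = √(2h/g) = √(2 × 44.9885 / 9.81) = 3.02853 s
t = 3.02853 s / 0.001 = 3029 ms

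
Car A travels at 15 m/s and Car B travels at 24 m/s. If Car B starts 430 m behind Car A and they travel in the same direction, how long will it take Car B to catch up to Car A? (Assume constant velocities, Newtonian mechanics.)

Relative speed: v_rel = 24 - 15 = 9 m/s
Time to catch: t = d₀/v_rel = 430/9 = 47.78 s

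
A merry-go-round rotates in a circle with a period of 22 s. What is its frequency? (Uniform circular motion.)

f = 1/T = 1/22 = 0.0455 Hz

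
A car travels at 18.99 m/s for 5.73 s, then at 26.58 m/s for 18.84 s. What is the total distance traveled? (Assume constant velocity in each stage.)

d₁ = v₁t₁ = 18.99 × 5.73 = 108.8127 m
d₂ = v₂t₂ = 26.58 × 18.84 = 500.7672 m
d_total = 108.8127 + 500.7672 = 609.58 m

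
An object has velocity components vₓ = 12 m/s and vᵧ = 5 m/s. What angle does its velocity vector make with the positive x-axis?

θ = arctan(vᵧ/vₓ) = arctan(5/12) = 22.62°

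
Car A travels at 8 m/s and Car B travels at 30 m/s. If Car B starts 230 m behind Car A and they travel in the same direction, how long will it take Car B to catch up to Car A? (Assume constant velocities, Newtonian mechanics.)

Relative speed: v_rel = 30 - 8 = 22 m/s
Time to catch: t = d₀/v_rel = 230/22 = 10.45 s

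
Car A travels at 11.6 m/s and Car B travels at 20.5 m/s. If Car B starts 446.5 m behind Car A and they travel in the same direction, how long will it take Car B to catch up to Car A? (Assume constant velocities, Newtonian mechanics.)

Relative speed: v_rel = 20.5 - 11.6 = 8.9 m/s
Time to catch: t = d₀/v_rel = 446.5/8.9 = 50.17 s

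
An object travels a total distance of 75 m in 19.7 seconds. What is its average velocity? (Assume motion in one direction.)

v_avg = Δd / Δt = 75 / 19.7 = 3.81 m/s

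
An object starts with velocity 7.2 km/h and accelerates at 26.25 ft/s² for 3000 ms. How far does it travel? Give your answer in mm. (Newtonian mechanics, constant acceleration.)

v₀ = 7.2 km/h × 0.2777777777777778 = 2.0 m/s
a = 26.25 ft/s² × 0.3048 = 8.001 m/s²
t = 3000 ms × 0.001 = 3.0 s
d = v₀ × t + ½ × a × t² = 2.0 × 3.0 + 0.5 × 8.001 × 3.0² = 42.0045 m
d = 42.0045 m / 0.001 = 42000 mm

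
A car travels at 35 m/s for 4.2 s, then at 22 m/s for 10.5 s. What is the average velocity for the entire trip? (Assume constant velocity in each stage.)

d₁ = v₁t₁ = 35 × 4.2 = 147.0 m
d₂ = v₂t₂ = 22 × 10.5 = 231.0 m
d_total = 378.0 m, t_total = 14.7 s
v_avg = d_total/t_total = 378.0/14.7 = 25.71 m/s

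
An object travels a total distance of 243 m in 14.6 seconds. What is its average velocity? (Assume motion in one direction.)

v_avg = Δd / Δt = 243 / 14.6 = 16.64 m/s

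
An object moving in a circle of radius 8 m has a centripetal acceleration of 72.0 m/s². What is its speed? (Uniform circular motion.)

v = √(a_c × r) = √(72.0 × 8) = 24.0 m/s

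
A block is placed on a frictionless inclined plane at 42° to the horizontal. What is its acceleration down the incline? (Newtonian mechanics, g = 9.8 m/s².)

a = g sin(θ) = 9.8 × sin(42°) = 9.8 × 0.6691 = 6.56 m/s²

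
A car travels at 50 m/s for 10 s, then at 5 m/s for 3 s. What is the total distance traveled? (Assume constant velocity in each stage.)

d₁ = v₁t₁ = 50 × 10 = 500 m
d₂ = v₂t₂ = 5 × 3 = 15 m
d_total = 500 + 15 = 515 m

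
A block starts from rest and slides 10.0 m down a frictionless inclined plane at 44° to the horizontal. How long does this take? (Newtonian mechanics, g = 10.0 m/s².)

a = g sin(θ) = 10.0 × sin(44°) = 6.9466 m/s²
t = √(2d/a) = √(2 × 10.0 / 6.9466) = 1.7 s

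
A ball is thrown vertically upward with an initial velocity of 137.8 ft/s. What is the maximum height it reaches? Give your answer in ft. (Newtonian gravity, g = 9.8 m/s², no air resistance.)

v₀ = 137.8 ft/s × 0.3048 = 42.0014 m/s
h_max = v₀² / (2g) = 42.0014² / (2 × 9.8) = 1764.12 / 19.6 = 90.0061 m
h_max = 90.0061 m / 0.3048 = 295.3 ft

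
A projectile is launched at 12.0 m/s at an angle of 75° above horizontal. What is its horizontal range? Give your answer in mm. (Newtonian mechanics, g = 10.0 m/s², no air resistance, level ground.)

R = v₀² × sin(2θ) / g = 12.0² × sin(2 × 75°) / 10.0 = 144.0 × 0.5 / 10.0 = 7.2 m
R = 7.2 m / 0.001 = 7200 mm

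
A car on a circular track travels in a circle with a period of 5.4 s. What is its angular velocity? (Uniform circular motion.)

ω = 2π/T = 2π/5.4 = 1.1636 rad/s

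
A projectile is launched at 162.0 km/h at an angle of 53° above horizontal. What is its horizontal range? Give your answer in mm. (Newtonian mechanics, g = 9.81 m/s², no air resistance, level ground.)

v₀ = 162.0 km/h × 0.2777777777777778 = 45.0 m/s
R = v₀² × sin(2θ) / g = 45.0² × sin(2 × 53°) / 9.81 = 2025.0 × 0.961262 / 9.81 = 198.426 m
R = 198.426 m / 0.001 = 198400 mm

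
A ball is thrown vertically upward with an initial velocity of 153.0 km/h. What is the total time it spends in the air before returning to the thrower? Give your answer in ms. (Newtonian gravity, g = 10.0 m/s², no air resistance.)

v₀ = 153.0 km/h × 0.2777777777777778 = 42.5 m/s
t_total = 2 × v₀ / g = 2 × 42.5 / 10.0 = 8.5 s
t_total = 8.5 s / 0.001 = 8500 ms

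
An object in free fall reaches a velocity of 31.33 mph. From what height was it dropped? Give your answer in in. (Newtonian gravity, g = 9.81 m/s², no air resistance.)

v = 31.33 mph × 0.44704 = 14.0058 m/s
h = v² / (2g) = 14.0058² / (2 × 9.81) = 9.99809 m
h = 9.99809 m / 0.0254 = 393.6 in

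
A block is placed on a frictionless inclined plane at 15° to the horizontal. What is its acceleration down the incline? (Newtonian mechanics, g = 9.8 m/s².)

a = g sin(θ) = 9.8 × sin(15°) = 9.8 × 0.2588 = 2.54 m/s²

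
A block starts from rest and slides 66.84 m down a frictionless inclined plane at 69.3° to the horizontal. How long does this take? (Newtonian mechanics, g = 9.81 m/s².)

a = g sin(θ) = 9.81 × sin(69.3°) = 9.1767 m/s²
t = √(2d/a) = √(2 × 66.84 / 9.1767) = 3.82 s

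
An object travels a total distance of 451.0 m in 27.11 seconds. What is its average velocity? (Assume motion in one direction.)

v_avg = Δd / Δt = 451.0 / 27.11 = 16.64 m/s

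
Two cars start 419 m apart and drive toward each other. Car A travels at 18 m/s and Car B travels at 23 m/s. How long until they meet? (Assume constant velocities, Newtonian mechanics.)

Combined speed: v_combined = 18 + 23 = 41 m/s
Time to meet: t = d/v_combined = 419/41 = 10.22 s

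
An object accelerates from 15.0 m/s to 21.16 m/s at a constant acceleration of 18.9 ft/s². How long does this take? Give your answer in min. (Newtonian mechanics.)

a = 18.9 ft/s² × 0.3048 = 5.76072 m/s²
t = (v - v₀) / a = (21.16 - 15.0) / 5.76072 = 1.06931 s
t = 1.06931 s / 60.0 = 0.01782 min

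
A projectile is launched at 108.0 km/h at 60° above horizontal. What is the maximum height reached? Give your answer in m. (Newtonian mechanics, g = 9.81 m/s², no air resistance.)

v₀ = 108.0 km/h × 0.2777777777777778 = 30.0 m/s
H = v₀² × sin²(θ) / (2g) = 30.0² × sin(60°)² / (2 × 9.81) = 900.0 × 0.75 / 19.62 = 34.4 m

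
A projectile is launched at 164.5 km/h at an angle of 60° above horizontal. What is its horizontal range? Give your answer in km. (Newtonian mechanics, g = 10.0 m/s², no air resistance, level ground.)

v₀ = 164.5 km/h × 0.2777777777777778 = 45.6944 m/s
R = v₀² × sin(2θ) / g = 45.6944² × sin(2 × 60°) / 10.0 = 2087.98 × 0.866025 / 10.0 = 180.824 m
R = 180.824 m / 1000.0 = 0.1808 km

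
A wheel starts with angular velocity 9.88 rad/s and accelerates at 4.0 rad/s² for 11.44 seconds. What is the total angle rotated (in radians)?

θ = ω₀t + ½αt² = 9.88×11.44 + ½×4.0×11.44² = 374.77 rad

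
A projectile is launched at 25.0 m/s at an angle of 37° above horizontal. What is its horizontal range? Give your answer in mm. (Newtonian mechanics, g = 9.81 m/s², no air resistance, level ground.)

R = v₀² × sin(2θ) / g = 25.0² × sin(2 × 37°) / 9.81 = 625.0 × 0.961262 / 9.81 = 61.2425 m
R = 61.2425 m / 0.001 = 61240 mm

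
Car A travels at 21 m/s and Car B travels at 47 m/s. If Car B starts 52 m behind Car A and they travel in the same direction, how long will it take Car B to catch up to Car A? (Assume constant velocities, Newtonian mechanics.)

Relative speed: v_rel = 47 - 21 = 26 m/s
Time to catch: t = d₀/v_rel = 52/26 = 2.0 s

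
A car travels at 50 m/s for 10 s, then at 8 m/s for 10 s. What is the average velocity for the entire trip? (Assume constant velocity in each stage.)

d₁ = v₁t₁ = 50 × 10 = 500 m
d₂ = v₂t₂ = 8 × 10 = 80 m
d_total = 580 m, t_total = 20 s
v_avg = d_total/t_total = 580/20 = 29.0 m/s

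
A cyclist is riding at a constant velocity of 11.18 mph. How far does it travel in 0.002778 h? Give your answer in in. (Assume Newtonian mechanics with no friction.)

v = 11.18 mph × 0.44704 = 4.99791 m/s
t = 0.002778 h × 3600.0 = 10.0008 s
d = v × t = 4.99791 × 10.0008 = 49.9831 m
d = 49.9831 m / 0.0254 = 1968 in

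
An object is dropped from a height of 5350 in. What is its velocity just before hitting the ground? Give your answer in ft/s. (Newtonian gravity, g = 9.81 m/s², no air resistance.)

h = 5350 in × 0.0254 = 135.89 m
v = √(2gh) = √(2 × 9.81 × 135.89) = 51.6349 m/s
v = 51.6349 m/s / 0.3048 = 169.4 ft/s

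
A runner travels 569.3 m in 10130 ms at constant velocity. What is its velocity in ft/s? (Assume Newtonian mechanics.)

t = 10130 ms × 0.001 = 10.13 s
v = d / t = 569.3 / 10.13 = 56.1994 m/s
v = 56.1994 m/s / 0.3048 = 184.4 ft/s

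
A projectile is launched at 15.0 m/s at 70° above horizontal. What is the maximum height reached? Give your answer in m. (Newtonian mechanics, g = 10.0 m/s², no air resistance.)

H = v₀² × sin²(θ) / (2g) = 15.0² × sin(70°)² / (2 × 10.0) = 225.0 × 0.883022 / 20.0 = 9.934 m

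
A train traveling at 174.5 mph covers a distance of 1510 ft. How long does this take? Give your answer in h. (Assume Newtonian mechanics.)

d = 1510 ft × 0.3048 = 460.248 m
v = 174.5 mph × 0.44704 = 78.0085 m/s
t = d / v = 460.248 / 78.0085 = 5.89997 s
t = 5.89997 s / 3600.0 = 0.001639 h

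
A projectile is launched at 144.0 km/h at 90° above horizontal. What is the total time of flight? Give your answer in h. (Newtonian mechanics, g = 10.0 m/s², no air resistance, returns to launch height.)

v₀ = 144.0 km/h × 0.2777777777777778 = 40.0 m/s
T = 2 × v₀ × sin(θ) / g = 2 × 40.0 × sin(90°) / 10.0 = 2 × 40.0 × 1.0 / 10.0 = 8.0 s
T = 8.0 s / 3600.0 = 0.002222 h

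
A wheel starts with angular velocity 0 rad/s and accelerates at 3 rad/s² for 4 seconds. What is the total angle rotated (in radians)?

θ = ω₀t + ½αt² = 0×4 + ½×3×4² = 24.0 rad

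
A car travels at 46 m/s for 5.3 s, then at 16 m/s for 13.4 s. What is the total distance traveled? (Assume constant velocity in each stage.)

d₁ = v₁t₁ = 46 × 5.3 = 243.8 m
d₂ = v₂t₂ = 16 × 13.4 = 214.4 m
d_total = 243.8 + 214.4 = 458.2 m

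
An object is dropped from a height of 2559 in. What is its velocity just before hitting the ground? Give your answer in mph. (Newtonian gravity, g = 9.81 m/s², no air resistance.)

h = 2559 in × 0.0254 = 64.9986 m
v = √(2gh) = √(2 × 9.81 × 64.9986) = 35.711 m/s
v = 35.711 m/s / 0.44704 = 79.88 mph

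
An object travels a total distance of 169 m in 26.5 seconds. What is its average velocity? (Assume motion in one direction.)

v_avg = Δd / Δt = 169 / 26.5 = 6.38 m/s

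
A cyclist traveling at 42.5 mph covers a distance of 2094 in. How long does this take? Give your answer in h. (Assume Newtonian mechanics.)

d = 2094 in × 0.0254 = 53.1876 m
v = 42.5 mph × 0.44704 = 18.9992 m/s
t = d / v = 53.1876 / 18.9992 = 2.79947 s
t = 2.79947 s / 3600.0 = 0.0007776 h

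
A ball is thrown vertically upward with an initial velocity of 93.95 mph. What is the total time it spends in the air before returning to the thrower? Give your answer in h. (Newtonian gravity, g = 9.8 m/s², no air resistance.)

v₀ = 93.95 mph × 0.44704 = 41.9994 m/s
t_total = 2 × v₀ / g = 2 × 41.9994 / 9.8 = 8.57131 s
t_total = 8.57131 s / 3600.0 = 0.002381 h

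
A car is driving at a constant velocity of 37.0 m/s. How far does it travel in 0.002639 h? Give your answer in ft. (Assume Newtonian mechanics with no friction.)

t = 0.002639 h × 3600.0 = 9.5004 s
d = v × t = 37.0 × 9.5004 = 351.515 m
d = 351.515 m / 0.3048 = 1153 ft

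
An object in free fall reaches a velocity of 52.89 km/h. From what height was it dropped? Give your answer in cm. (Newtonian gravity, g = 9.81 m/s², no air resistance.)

v = 52.89 km/h × 0.2777777777777778 = 14.6917 m/s
h = v² / (2g) = 14.6917² / (2 × 9.81) = 11.0013 m
h = 11.0013 m / 0.01 = 1100 cm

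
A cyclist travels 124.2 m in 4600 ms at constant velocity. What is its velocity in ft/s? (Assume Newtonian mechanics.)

t = 4600 ms × 0.001 = 4.6 s
v = d / t = 124.2 / 4.6 = 27.0 m/s
v = 27.0 m/s / 0.3048 = 88.58 ft/s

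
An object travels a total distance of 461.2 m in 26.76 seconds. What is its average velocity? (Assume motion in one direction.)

v_avg = Δd / Δt = 461.2 / 26.76 = 17.23 m/s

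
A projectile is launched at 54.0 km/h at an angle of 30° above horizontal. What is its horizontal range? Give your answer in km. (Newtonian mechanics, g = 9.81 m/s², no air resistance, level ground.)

v₀ = 54.0 km/h × 0.2777777777777778 = 15.0 m/s
R = v₀² × sin(2θ) / g = 15.0² × sin(2 × 30°) / 9.81 = 225.0 × 0.866025 / 9.81 = 19.863 m
R = 19.863 m / 1000.0 = 0.01986 km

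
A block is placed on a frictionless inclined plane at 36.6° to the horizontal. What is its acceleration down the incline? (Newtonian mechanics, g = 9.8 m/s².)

a = g sin(θ) = 9.8 × sin(36.6°) = 9.8 × 0.5962 = 5.84 m/s²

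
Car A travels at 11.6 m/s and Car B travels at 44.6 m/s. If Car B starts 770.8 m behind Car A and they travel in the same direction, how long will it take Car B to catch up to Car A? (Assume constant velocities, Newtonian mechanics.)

Relative speed: v_rel = 44.6 - 11.6 = 33.0 m/s
Time to catch: t = d₀/v_rel = 770.8/33.0 = 23.36 s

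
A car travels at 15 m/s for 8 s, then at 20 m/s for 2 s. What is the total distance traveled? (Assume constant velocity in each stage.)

d₁ = v₁t₁ = 15 × 8 = 120 m
d₂ = v₂t₂ = 20 × 2 = 40 m
d_total = 120 + 40 = 160 m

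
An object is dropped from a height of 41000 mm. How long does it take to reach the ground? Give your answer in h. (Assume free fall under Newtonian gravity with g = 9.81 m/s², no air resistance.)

h = 41000 mm × 0.001 = 41.0 m
t = √(2h/g) = √(2 × 41.0 / 9.81) = 2.89116 s
t = 2.89116 s / 3600.0 = 0.0008031 h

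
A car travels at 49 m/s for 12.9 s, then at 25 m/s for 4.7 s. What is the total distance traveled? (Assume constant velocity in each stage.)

d₁ = v₁t₁ = 49 × 12.9 = 632.1 m
d₂ = v₂t₂ = 25 × 4.7 = 117.5 m
d_total = 632.1 + 117.5 = 749.6 m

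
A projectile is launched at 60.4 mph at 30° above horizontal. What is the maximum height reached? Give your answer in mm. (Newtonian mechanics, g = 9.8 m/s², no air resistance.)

v₀ = 60.4 mph × 0.44704 = 27.0012 m/s
H = v₀² × sin²(θ) / (2g) = 27.0012² × sin(30°)² / (2 × 9.8) = 729.065 × 0.25 / 19.6 = 9.2993 m
H = 9.2993 m / 0.001 = 9299 mm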